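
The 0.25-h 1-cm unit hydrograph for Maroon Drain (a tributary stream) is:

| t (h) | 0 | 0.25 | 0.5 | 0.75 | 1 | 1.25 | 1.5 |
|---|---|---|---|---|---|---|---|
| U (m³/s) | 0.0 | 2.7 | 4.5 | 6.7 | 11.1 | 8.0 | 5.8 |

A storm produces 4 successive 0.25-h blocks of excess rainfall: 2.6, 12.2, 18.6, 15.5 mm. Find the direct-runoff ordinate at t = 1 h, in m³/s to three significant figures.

Q ≈ 23.6 m³/s

By discrete convolution, Q_j = Σ (P_i / 10 mm) · U_{j−i}.
At t = 1 h (j=4): Q = (2.6/10)·11.1 + (12.2/10)·6.7 + (18.6/10)·4.5 + (15.5/10)·2.7 = 23.6 m³/s.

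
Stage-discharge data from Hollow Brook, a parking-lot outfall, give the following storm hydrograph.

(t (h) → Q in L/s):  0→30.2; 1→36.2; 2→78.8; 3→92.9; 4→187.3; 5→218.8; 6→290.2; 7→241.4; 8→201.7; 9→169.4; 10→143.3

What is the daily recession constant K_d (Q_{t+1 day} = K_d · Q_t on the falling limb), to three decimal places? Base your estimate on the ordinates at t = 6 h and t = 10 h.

Between t = 6 h and t = 10 h the flow falls from 290.2 to 143.3 L/s over 4×1 h = 4 h.
Per-interval ratio K = (143.3/290.2)^(1/4) = 0.8383; K_d = K^(24/1) = 0.014.

K_d ≈ 0.014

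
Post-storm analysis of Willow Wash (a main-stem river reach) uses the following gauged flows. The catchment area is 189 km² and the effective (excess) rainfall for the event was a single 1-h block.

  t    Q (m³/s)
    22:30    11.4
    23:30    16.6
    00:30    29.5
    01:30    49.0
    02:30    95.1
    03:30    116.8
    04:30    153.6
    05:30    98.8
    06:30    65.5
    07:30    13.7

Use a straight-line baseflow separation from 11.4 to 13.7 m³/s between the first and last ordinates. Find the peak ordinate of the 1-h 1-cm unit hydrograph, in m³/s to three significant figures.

Direct runoff: 0.00, 4.94, 17.59, 36.83, 82.68, 104.12, 140.67, 85.61, 52.06, 0.00 m³/s; ΣQ_DR = 524.5 m³/s, peak = 140.67 m³/s.
Runoff depth d = ΣQ_DR·Δt / A = 524.5 × 3600 / (189 km²) = 9.990 mm.
The 1-cm UH is the DRH scaled by (10 mm)/d, so U_p = 140.67 × 10/9.990 = 141 m³/s.

U_p ≈ 141 m³/s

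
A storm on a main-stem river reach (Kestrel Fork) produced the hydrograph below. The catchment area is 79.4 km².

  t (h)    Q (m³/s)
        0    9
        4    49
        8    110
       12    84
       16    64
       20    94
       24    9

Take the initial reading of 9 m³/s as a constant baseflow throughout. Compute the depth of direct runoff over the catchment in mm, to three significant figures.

Direct runoff: 0.0, 40.0, 101.0, 75.0, 55.0, 85.0, 0.0 m³/s; ΣQ_DR = 356.0 m³/s.
V = ΣQ_DR · Δt = 356.0 × 14400 s = 5.126 × 10^6 m³.
Over A = 79.4 km², depth = V / A = 64.6 mm.

d ≈ 64.6 mm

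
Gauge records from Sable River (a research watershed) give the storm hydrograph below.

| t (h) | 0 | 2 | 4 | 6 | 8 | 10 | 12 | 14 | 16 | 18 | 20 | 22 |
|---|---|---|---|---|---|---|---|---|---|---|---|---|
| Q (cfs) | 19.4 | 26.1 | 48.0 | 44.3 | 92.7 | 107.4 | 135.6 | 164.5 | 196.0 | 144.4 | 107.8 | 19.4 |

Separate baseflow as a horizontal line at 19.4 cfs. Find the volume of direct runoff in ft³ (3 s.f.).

V ≈ 6.28 × 10^6 ft³

Direct-runoff ordinates (Q − Q_b): 0.0, 6.7, 28.6, 24.9, 73.3, 88.0, 116.2, 145.1, 176.6, 125.0, 88.4, 0.0 cfs.
ΣQ_DR = 872.8 cfs.
With Δt = 2 h = 7200 s, V = ΣQ_DR · Δt = 872.8 × 7200 = 6.28 × 10^6 ft³.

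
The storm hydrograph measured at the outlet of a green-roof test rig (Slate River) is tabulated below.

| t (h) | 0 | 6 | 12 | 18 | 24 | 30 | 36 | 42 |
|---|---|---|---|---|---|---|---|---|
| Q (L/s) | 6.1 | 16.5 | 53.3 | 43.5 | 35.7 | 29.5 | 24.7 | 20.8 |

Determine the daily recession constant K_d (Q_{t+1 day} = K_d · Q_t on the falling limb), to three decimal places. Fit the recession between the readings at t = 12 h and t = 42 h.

K_d ≈ 0.471

Between t = 12 h and t = 42 h the flow falls from 53.3 to 20.8 L/s over 5×6 h = 30 h.
Per-interval ratio K = (20.8/53.3)^(1/5) = 0.8285; K_d = K^(24/6) = 0.471.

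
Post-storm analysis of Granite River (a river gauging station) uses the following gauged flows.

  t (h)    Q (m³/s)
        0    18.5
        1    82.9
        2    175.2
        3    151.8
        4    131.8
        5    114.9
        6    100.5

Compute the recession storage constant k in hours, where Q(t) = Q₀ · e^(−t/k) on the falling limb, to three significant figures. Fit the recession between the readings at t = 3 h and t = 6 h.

k ≈ 7.27 h

On the falling limb, Q drops from 151.8 to 100.5 m³/s between t = 3 h and t = 6 h (Δt = 3 h).
k = −Δt / ln(Q₂/Q₁) = −3 / ln(100.5/151.8) = 7.27 h.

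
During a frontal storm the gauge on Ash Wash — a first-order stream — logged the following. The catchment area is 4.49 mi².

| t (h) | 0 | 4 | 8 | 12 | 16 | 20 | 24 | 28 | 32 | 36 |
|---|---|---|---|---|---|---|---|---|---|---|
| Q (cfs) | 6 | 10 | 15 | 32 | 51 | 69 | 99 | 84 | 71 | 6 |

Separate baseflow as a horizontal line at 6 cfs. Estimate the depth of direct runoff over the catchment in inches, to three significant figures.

d ≈ 0.529 in

Direct runoff: 0.0, 4.0, 9.0, 26.0, 45.0, 63.0, 93.0, 78.0, 65.0, 0.0 cfs; ΣQ_DR = 383.0 cfs.
V = ΣQ_DR · Δt = 383.0 × 14400 s = 5.515 × 10^6 ft³.
Over A = 4.49 mi², depth = V / A = 0.529 in.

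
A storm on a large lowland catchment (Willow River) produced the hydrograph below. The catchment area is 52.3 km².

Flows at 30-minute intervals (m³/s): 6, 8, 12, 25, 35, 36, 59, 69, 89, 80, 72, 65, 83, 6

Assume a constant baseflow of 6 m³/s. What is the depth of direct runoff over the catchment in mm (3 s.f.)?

Direct runoff: 0.0, 2.0, 6.0, 19.0, 29.0, 30.0, 53.0, 63.0, 83.0, 74.0, 66.0, 59.0, 77.0, 0.0 m³/s; ΣQ_DR = 561.0 m³/s.
V = ΣQ_DR · Δt = 561.0 × 1800 s = 1.010 × 10^6 m³.
Over A = 52.3 km², depth = V / A = 19.3 mm.

d ≈ 19.3 mm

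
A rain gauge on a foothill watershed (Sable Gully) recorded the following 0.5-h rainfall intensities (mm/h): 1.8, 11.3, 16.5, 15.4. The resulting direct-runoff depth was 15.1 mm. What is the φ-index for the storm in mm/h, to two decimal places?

φ ≈ 4.33 mm/h

Only the 3 blocks with intensity above φ contribute runoff: 11.3, 16.5, 15.4 mm/h.
Σ(I−φ)·Δt = d  ⇒  (11.3+16.5+15.4 − 3φ)·0.5 = 15.1
φ = (43.20 − 15.1/0.5) / 3 = 4.33 mm/h.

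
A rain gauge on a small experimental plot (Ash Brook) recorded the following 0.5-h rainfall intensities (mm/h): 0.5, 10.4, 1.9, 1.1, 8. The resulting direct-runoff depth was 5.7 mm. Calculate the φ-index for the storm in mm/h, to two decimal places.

φ ≈ 3.50 mm/h

Only the 2 blocks with intensity above φ contribute runoff: 10.4, 8 mm/h.
Σ(I−φ)·Δt = d  ⇒  (10.4+8 − 2φ)·0.5 = 5.7
φ = (18.40 − 5.7/0.5) / 2 = 3.50 mm/h.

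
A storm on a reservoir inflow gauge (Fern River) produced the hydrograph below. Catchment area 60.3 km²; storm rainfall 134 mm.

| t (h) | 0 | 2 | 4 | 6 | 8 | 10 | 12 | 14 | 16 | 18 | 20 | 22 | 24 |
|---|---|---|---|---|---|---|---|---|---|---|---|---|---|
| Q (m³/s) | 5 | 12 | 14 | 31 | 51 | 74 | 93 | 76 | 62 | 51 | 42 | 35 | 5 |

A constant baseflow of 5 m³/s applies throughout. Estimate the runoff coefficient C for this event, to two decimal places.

C ≈ 0.43

ΣQ_DR = 486.0 m³/s; V = ΣQ_DR·Δt = 3.499 × 10^6 m³.
Runoff depth d = V / A = 58.03 mm.
C = d / P = 58.03 / 134 = 0.43.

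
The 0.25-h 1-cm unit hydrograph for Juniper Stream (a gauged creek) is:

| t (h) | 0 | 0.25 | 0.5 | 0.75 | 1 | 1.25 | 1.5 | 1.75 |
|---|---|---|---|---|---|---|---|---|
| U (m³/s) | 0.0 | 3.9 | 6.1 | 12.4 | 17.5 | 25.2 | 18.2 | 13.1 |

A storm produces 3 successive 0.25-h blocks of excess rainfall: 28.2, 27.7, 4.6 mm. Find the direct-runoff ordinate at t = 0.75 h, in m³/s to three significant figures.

By discrete convolution, Q_j = Σ (P_i / 10 mm) · U_{j−i}.
At t = 0.75 h (j=3): Q = (28.2/10)·12.4 + (27.7/10)·6.1 + (4.6/10)·3.9 = 53.7 m³/s.

Q ≈ 53.7 m³/s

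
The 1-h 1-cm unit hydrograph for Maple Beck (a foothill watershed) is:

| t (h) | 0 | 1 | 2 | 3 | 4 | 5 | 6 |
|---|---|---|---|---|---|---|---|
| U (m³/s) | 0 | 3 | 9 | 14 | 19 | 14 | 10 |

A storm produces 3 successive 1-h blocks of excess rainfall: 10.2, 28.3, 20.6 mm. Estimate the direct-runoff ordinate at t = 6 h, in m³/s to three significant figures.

Q ≈ 89.0 m³/s

By discrete convolution, Q_j = Σ (P_i / 10 mm) · U_{j−i}.
At t = 6 h (j=6): Q = (10.2/10)·10 + (28.3/10)·14 + (20.6/10)·19 = 89.0 m³/s.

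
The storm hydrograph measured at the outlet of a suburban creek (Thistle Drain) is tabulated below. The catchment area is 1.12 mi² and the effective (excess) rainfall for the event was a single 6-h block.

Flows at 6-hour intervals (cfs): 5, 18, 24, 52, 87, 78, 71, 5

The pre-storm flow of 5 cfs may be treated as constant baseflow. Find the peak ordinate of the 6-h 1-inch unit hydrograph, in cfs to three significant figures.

U_p ≈ 32.9 cfs

Direct runoff: 0.0, 13.0, 19.0, 47.0, 82.0, 73.0, 66.0, 0.0 cfs; ΣQ_DR = 300.0 cfs, peak = 82.0 cfs.
Runoff depth d = ΣQ_DR·Δt / A = 300.0 × 21600 / (1.12 mi²) = 2.490 in.
The 1-inch UH is the DRH scaled by (1 in)/d, so U_p = 82.0 × 1/2.490 = 32.9 cfs.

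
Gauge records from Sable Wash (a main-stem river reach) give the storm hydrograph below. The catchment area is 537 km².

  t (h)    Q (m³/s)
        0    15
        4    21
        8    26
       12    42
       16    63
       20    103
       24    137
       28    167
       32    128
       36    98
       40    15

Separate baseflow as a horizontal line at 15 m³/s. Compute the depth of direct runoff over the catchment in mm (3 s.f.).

d ≈ 17.4 mm

Direct runoff: 0.0, 6.0, 11.0, 27.0, 48.0, 88.0, 122.0, 152.0, 113.0, 83.0, 0.0 m³/s; ΣQ_DR = 650.0 m³/s.
V = ΣQ_DR · Δt = 650.0 × 14400 s = 9.360 × 10^6 m³.
Over A = 537 km², depth = V / A = 17.4 mm.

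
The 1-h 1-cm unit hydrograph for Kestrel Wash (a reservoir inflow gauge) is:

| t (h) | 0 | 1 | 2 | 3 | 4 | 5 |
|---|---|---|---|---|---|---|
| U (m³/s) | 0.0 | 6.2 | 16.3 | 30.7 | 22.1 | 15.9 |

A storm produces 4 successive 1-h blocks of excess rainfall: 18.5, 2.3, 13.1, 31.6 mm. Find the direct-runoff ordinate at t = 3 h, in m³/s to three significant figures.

Q ≈ 68.7 m³/s

By discrete convolution, Q_j = Σ (P_i / 10 mm) · U_{j−i}.
At t = 3 h (j=3): Q = (18.5/10)·30.7 + (2.3/10)·16.3 + (13.1/10)·6.2 + (31.6/10)·0.0 = 68.7 m³/s.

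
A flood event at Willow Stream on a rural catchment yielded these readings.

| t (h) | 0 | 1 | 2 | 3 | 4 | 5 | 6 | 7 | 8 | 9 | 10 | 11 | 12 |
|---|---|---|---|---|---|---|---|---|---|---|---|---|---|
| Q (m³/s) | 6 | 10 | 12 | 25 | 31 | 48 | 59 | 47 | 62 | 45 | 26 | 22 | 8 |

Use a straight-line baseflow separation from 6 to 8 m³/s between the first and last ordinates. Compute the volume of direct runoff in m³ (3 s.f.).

V ≈ 1.12 × 10^6 m³

Direct-runoff ordinates (Q − Q_b): 0.00, 3.83, 5.67, 18.50, 24.33, 41.17, 52.00, 39.83, 54.67, 37.50, 18.33, 14.17, 0.00 m³/s.
ΣQ_DR = 310.0 m³/s.
With Δt = 1 h = 3600 s, V = ΣQ_DR · Δt = 310.0 × 3600 = 1.12 × 10^6 m³.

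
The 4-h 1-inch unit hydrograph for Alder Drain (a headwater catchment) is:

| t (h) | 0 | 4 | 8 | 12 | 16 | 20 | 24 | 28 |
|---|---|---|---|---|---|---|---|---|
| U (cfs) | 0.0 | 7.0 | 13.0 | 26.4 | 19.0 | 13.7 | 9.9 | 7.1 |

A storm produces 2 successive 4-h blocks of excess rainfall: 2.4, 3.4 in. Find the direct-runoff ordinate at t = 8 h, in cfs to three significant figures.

By discrete convolution, Q_j = Σ (P_i / 1 in) · U_{j−i}.
At t = 8 h (j=2): Q = (2.4/1)·13.0 + (3.4/1)·7.0 = 55.0 cfs.

Q ≈ 55.0 cfs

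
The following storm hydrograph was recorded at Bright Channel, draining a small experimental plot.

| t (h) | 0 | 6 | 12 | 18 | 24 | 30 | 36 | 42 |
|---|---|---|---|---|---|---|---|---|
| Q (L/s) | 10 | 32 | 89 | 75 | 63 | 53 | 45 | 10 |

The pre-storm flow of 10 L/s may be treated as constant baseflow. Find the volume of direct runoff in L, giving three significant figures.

Direct-runoff ordinates (Q − Q_b): 0.0, 22.0, 79.0, 65.0, 53.0, 43.0, 35.0, 0.0 L/s.
ΣQ_DR = 297.0 L/s.
With Δt = 6 h = 21600 s, V = ΣQ_DR · Δt = 297.0 × 21600 = 6.42 × 10^6 L.

V ≈ 6.42 × 10^6 L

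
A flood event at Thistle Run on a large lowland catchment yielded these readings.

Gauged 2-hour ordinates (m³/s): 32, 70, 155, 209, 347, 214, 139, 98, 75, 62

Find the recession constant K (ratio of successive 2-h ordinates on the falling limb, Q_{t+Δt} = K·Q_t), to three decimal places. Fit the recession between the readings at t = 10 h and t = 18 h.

K ≈ 0.734

Using the recession-limb readings at t = 10 h and t = 18 h: Q falls from 214 to 62 m³/s over 4 intervals.
K = (Q₂/Q₁)^(1/4) = (62/214)^(1/4) = 0.734.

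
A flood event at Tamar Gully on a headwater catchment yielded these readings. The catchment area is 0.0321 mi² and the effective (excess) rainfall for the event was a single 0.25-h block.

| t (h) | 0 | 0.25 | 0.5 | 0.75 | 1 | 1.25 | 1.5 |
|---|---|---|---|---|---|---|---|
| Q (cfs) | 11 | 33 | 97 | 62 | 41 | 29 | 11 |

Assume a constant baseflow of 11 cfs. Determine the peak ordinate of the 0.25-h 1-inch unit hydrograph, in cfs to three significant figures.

U_p ≈ 34.4 cfs

Direct runoff: 0.0, 22.0, 86.0, 51.0, 30.0, 18.0, 0.0 cfs; ΣQ_DR = 207.0 cfs, peak = 86.0 cfs.
Runoff depth d = ΣQ_DR·Δt / A = 207.0 × 900 / (0.0321 mi²) = 2.498 in.
The 1-inch UH is the DRH scaled by (1 in)/d, so U_p = 86.0 × 1/2.498 = 34.4 cfs.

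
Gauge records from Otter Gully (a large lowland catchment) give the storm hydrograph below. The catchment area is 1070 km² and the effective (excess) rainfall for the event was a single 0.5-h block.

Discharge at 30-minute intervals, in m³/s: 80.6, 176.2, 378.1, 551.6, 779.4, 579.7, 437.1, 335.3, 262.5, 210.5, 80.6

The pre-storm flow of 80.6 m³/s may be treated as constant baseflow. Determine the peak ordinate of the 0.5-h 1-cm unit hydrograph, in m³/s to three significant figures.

U_p ≈ 1390 m³/s

Direct runoff: 0.0, 95.6, 297.5, 471.0, 698.8, 499.1, 356.5, 254.7, 181.9, 129.9, 0.0 m³/s; ΣQ_DR = 2985 m³/s, peak = 698.8 m³/s.
Runoff depth d = ΣQ_DR·Δt / A = 2985 × 1800 / (1070 km²) = 5.021 mm.
The 1-cm UH is the DRH scaled by (10 mm)/d, so U_p = 698.8 × 10/5.021 = 1390 m³/s.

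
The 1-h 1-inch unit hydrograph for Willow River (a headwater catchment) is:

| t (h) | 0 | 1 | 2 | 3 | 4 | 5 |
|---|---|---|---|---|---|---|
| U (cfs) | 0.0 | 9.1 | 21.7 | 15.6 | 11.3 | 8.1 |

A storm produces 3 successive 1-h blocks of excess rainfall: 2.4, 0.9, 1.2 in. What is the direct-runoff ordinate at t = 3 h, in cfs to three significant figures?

By discrete convolution, Q_j = Σ (P_i / 1 in) · U_{j−i}.
At t = 3 h (j=3): Q = (2.4/1)·15.6 + (0.9/1)·21.7 + (1.2/1)·9.1 = 67.9 cfs.

Q ≈ 67.9 cfs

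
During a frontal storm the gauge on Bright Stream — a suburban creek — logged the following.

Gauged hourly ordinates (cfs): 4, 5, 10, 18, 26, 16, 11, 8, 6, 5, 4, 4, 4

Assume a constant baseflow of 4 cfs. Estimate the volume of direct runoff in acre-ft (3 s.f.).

Direct-runoff ordinates (Q − Q_b): 0.0, 1.0, 6.0, 14.0, 22.0, 12.0, 7.0, 4.0, 2.0, 1.0, 0.0, 0.0, 0.0 cfs.
ΣQ_DR = 69.00 cfs.
With Δt = 1 h = 3600 s, V = ΣQ_DR · Δt = 69.00 × 3600 = 2.48 × 10^5 ft³ = 5.70 acre-ft.

V ≈ 5.70 acre-ft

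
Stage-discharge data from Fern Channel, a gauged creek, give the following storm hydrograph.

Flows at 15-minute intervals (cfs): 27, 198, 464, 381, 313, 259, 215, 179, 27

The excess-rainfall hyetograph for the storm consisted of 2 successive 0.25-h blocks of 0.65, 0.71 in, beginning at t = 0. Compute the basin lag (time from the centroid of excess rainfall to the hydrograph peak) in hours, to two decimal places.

Centroid of excess rainfall: t_c = Σ P_i·t̄_i / ΣP_i = 0.2555 h (block centres at 0.125, 0.375 h).
Hydrograph peak occurs at t = 0.5 h, so basin lag t_L = 0.5 − 0.2555 = 0.24 h.

t_L ≈ 0.24 h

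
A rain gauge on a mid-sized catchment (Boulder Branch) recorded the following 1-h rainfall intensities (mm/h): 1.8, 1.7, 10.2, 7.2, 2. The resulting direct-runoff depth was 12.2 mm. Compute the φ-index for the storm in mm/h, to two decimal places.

Only the 2 blocks with intensity above φ contribute runoff: 10.2, 7.2 mm/h.
Σ(I−φ)·Δt = d  ⇒  (10.2+7.2 − 2φ)·1 = 12.2
φ = (17.40 − 12.2/1) / 2 = 2.60 mm/h.

φ ≈ 2.60 mm/h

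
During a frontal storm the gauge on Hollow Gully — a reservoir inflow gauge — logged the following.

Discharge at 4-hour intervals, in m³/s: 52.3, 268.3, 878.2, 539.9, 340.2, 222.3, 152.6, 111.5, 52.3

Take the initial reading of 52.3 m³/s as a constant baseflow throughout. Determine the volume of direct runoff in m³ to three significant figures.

Direct-runoff ordinates (Q − Q_b): 0.0, 216.0, 825.9, 487.6, 287.9, 170.0, 100.3, 59.2, 0.0 m³/s.
ΣQ_DR = 2147 m³/s.
With Δt = 4 h = 14400 s, V = ΣQ_DR · Δt = 2147 × 14400 = 3.09 × 10^7 m³.

V ≈ 3.09 × 10^7 m³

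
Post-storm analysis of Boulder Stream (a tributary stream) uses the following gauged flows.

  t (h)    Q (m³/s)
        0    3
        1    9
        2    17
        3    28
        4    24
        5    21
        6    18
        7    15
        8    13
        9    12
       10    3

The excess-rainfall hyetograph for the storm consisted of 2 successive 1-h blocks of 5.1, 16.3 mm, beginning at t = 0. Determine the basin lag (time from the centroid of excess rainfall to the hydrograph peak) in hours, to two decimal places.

t_L ≈ 1.74 h

Centroid of excess rainfall: t_c = Σ P_i·t̄_i / ΣP_i = 1.2617 h (block centres at 0.5, 1.5 h).
Hydrograph peak occurs at t = 3 h, so basin lag t_L = 3 − 1.2617 = 1.74 h.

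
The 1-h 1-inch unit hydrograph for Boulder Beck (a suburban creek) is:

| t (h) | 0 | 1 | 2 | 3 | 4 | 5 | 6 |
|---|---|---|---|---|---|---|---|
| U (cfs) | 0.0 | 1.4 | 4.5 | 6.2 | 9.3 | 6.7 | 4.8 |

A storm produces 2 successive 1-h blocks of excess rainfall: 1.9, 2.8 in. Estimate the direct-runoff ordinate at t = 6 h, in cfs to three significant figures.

By discrete convolution, Q_j = Σ (P_i / 1 in) · U_{j−i}.
At t = 6 h (j=6): Q = (1.9/1)·4.8 + (2.8/1)·6.7 = 27.9 cfs.

Q ≈ 27.9 cfs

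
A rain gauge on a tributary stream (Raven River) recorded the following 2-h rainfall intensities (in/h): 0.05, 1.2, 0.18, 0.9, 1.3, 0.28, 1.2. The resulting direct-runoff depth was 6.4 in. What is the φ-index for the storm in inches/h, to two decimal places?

Only the 4 blocks with intensity above φ contribute runoff: 1.2, 0.9, 1.3, 1.2 in/h.
Σ(I−φ)·Δt = d  ⇒  (1.2+0.9+1.3+1.2 − 4φ)·2 = 6.4
φ = (4.600 − 6.4/2) / 4 = 0.35 in/h.

φ ≈ 0.35 in/h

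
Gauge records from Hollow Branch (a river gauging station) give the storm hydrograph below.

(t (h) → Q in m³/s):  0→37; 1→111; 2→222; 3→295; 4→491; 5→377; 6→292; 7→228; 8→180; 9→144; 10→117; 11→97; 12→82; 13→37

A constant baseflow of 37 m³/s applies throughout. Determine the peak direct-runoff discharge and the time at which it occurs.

Q_p = 454.0 m³/s at t = 4 h

Subtracting baseflow gives direct-runoff ordinates: 0.0, 74.0, 185.0, 258.0, 454.0, 340.0, 255.0, 191.0, 143.0, 107.0, 80.0, 60.0, 45.0, 0.0 m³/s.
The maximum is 454.0 m³/s, occurring at the reading for t = 4 h.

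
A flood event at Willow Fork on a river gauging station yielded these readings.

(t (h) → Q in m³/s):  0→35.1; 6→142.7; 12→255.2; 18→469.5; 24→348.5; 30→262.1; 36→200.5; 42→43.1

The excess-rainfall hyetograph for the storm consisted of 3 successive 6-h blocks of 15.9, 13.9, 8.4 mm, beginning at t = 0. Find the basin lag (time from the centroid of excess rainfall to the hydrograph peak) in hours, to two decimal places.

Centroid of excess rainfall: t_c = Σ P_i·t̄_i / ΣP_i = 7.8220 h (block centres at 3, 9, 15 h).
Hydrograph peak occurs at t = 18 h, so basin lag t_L = 18 − 7.8220 = 10.18 h.

t_L ≈ 10.18 h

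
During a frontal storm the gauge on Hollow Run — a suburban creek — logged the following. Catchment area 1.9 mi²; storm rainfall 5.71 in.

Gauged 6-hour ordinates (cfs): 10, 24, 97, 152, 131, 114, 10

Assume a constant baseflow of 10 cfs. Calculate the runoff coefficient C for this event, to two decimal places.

ΣQ_DR = 468.0 cfs; V = ΣQ_DR·Δt = 1.011 × 10^7 ft³.
Runoff depth d = V / A = 2.290 in.
C = d / P = 2.290 / 5.71 = 0.40.

C ≈ 0.40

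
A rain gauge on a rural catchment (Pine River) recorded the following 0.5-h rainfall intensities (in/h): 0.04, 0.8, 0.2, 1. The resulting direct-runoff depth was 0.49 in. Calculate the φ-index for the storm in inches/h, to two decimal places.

Only the 2 blocks with intensity above φ contribute runoff: 0.8, 1 in/h.
Σ(I−φ)·Δt = d  ⇒  (0.8+1 − 2φ)·0.5 = 0.49
φ = (1.800 − 0.49/0.5) / 2 = 0.41 in/h.

φ ≈ 0.41 in/h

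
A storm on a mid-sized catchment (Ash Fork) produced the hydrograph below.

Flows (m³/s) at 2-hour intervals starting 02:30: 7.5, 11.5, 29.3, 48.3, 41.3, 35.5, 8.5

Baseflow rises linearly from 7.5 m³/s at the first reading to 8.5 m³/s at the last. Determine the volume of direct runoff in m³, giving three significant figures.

V ≈ 9.06 × 10^5 m³

Direct-runoff ordinates (Q − Q_b): 0.00, 3.83, 21.47, 40.30, 33.13, 27.17, 0.00 m³/s.
ΣQ_DR = 125.9 m³/s.
With Δt = 2 h = 7200 s, V = ΣQ_DR · Δt = 125.9 × 7200 = 9.06 × 10^5 m³.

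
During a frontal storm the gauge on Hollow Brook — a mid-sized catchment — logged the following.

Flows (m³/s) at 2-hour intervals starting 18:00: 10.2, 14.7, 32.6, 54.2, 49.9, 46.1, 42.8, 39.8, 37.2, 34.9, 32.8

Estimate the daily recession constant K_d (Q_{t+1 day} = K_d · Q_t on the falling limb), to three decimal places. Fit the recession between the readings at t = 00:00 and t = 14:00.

Between t = 00:00 and t = 14:00 the flow falls from 54.2 to 32.8 m³/s over 7×2 h = 14 h.
Per-interval ratio K = (32.8/54.2)^(1/7) = 0.9308; K_d = K^(24/2) = 0.423.

K_d ≈ 0.423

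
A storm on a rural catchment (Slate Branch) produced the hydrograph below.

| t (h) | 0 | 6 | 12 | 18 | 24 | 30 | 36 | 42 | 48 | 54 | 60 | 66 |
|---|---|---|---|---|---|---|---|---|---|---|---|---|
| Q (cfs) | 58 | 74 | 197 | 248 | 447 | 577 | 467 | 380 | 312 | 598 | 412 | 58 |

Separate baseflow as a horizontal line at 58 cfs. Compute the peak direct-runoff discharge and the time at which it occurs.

Subtracting baseflow gives direct-runoff ordinates: 0.0, 16.0, 139.0, 190.0, 389.0, 519.0, 409.0, 322.0, 254.0, 540.0, 354.0, 0.0 cfs.
The maximum is 540.0 cfs, occurring at the reading for t = 54 h.

Q_p = 540.0 cfs at t = 54 h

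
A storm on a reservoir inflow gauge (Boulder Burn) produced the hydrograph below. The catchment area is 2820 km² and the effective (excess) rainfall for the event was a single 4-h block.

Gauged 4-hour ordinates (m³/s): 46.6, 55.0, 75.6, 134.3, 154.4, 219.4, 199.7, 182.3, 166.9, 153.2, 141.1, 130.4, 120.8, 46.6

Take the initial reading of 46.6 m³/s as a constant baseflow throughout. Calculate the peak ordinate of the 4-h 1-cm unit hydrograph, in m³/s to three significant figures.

U_p ≈ 288 m³/s

Direct runoff: 0.0, 8.4, 29.0, 87.7, 107.8, 172.8, 153.1, 135.7, 120.3, 106.6, 94.5, 83.8, 74.2, 0.0 m³/s; ΣQ_DR = 1174 m³/s, peak = 172.8 m³/s.
Runoff depth d = ΣQ_DR·Δt / A = 1174 × 14400 / (2820 km²) = 5.994 mm.
The 1-cm UH is the DRH scaled by (10 mm)/d, so U_p = 172.8 × 10/5.994 = 288 m³/s.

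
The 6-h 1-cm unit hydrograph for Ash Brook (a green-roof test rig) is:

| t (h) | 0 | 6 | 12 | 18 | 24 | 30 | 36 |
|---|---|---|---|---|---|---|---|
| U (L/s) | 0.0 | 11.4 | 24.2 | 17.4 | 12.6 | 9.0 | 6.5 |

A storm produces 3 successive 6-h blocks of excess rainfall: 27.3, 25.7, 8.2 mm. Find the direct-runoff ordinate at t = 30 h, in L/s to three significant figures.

Q ≈ 71.2 L/s

By discrete convolution, Q_j = Σ (P_i / 10 mm) · U_{j−i}.
At t = 30 h (j=5): Q = (27.3/10)·9.0 + (25.7/10)·12.6 + (8.2/10)·17.4 = 71.2 L/s.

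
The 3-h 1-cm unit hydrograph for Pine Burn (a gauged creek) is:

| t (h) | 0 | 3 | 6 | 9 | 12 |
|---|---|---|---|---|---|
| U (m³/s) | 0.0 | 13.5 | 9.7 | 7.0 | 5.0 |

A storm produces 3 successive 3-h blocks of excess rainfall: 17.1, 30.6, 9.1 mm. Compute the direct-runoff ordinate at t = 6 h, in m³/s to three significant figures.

By discrete convolution, Q_j = Σ (P_i / 10 mm) · U_{j−i}.
At t = 6 h (j=2): Q = (17.1/10)·9.7 + (30.6/10)·13.5 + (9.1/10)·0.0 = 57.9 m³/s.

Q ≈ 57.9 m³/s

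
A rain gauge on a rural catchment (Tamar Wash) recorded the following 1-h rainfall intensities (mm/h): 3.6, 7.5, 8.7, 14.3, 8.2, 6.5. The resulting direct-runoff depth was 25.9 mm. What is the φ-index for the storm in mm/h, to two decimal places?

φ ≈ 3.86 mm/h

Only the 5 blocks with intensity above φ contribute runoff: 7.5, 8.7, 14.3, 8.2, 6.5 mm/h.
Σ(I−φ)·Δt = d  ⇒  (7.5+8.7+14.3+8.2+6.5 − 5φ)·1 = 25.9
φ = (45.20 − 25.9/1) / 5 = 3.86 mm/h.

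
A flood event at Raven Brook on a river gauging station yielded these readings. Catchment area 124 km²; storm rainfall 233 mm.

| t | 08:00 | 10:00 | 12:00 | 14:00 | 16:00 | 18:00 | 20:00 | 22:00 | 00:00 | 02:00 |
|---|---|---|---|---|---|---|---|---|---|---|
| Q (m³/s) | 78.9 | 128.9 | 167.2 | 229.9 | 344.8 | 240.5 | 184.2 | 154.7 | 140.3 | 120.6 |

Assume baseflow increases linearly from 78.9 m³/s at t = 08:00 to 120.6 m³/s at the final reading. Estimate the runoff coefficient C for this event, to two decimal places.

ΣQ_DR = 792.5 m³/s; V = ΣQ_DR·Δt = 5.706 × 10^6 m³.
Runoff depth d = V / A = 46.02 mm.
C = d / P = 46.02 / 233 = 0.20.

C ≈ 0.20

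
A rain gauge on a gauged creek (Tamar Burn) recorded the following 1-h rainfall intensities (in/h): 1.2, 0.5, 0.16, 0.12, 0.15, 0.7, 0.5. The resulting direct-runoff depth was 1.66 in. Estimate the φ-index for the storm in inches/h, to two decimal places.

φ ≈ 0.31 in/h

Only the 4 blocks with intensity above φ contribute runoff: 1.2, 0.5, 0.7, 0.5 in/h.
Σ(I−φ)·Δt = d  ⇒  (1.2+0.5+0.7+0.5 − 4φ)·1 = 1.66
φ = (2.900 − 1.66/1) / 4 = 0.31 in/h.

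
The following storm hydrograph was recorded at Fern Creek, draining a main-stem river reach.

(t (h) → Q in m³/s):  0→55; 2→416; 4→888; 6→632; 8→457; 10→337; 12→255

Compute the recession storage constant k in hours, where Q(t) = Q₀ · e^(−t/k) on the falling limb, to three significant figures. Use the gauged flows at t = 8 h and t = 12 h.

On the falling limb, Q drops from 457 to 255 m³/s between t = 8 h and t = 12 h (Δt = 4 h).
k = −Δt / ln(Q₂/Q₁) = −4 / ln(255/457) = 6.86 h.

k ≈ 6.86 h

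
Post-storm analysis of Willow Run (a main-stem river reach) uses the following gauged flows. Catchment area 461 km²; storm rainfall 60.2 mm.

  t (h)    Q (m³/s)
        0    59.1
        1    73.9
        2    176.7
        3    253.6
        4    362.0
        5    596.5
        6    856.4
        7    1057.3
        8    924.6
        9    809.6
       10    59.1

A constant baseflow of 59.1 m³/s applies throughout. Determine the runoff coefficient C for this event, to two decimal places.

ΣQ_DR = 4579 m³/s; V = ΣQ_DR·Δt = 1.648 × 10^7 m³.
Runoff depth d = V / A = 35.76 mm.
C = d / P = 35.76 / 60.2 = 0.59.

C ≈ 0.59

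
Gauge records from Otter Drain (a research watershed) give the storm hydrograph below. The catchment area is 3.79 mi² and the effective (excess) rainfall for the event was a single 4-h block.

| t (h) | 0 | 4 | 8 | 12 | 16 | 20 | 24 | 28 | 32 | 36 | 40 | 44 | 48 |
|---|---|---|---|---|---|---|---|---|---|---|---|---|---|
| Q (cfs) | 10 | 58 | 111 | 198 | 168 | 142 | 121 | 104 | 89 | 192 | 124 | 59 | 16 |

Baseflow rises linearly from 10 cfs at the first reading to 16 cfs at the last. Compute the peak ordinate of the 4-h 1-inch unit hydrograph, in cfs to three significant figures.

U_p ≈ 93.2 cfs

Direct runoff: 0.00, 47.50, 100.00, 186.50, 156.00, 129.50, 108.00, 90.50, 75.00, 177.50, 109.00, 43.50, 0.00 cfs; ΣQ_DR = 1223 cfs, peak = 186.50 cfs.
Runoff depth d = ΣQ_DR·Δt / A = 1223 × 14400 / (3.79 mi²) = 2.000 in.
The 1-inch UH is the DRH scaled by (1 in)/d, so U_p = 186.50 × 1/2.000 = 93.2 cfs.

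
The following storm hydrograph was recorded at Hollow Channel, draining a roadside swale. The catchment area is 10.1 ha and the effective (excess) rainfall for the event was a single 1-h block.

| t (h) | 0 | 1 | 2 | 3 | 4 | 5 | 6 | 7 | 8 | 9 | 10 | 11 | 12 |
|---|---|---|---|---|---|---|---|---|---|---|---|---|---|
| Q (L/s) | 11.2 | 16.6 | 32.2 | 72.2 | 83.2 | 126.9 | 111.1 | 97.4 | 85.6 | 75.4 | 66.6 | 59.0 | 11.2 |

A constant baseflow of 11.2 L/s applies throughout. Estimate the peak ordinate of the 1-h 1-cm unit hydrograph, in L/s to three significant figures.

Direct runoff: 0.0, 5.4, 21.0, 61.0, 72.0, 115.7, 99.9, 86.2, 74.4, 64.2, 55.4, 47.8, 0.0 L/s; ΣQ_DR = 703.0 L/s, peak = 115.7 L/s.
Runoff depth d = ΣQ_DR·Δt / A = 703.0 × 3600 / (10.1 ha) = 25.06 mm.
The 1-cm UH is the DRH scaled by (10 mm)/d, so U_p = 115.7 × 10/25.06 = 46.2 L/s.

U_p ≈ 46.2 L/s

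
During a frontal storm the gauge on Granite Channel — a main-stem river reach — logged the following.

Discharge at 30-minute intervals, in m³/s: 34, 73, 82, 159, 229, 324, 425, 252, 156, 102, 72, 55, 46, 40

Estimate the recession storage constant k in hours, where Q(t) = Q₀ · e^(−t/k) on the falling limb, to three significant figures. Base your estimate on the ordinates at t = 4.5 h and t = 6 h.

k ≈ 1.88 h

On the falling limb, Q drops from 102 to 46 m³/s between t = 4.5 h and t = 6 h (Δt = 1.5 h).
k = −Δt / ln(Q₂/Q₁) = −1.5 / ln(46/102) = 1.88 h.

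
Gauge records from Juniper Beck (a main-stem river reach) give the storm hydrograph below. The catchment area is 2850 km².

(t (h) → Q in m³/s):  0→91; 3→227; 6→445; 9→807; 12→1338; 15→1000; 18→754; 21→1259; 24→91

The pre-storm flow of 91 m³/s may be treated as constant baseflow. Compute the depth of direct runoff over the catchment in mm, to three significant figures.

Direct runoff: 0.0, 136.0, 354.0, 716.0, 1247.0, 909.0, 663.0, 1168.0, 0.0 m³/s; ΣQ_DR = 5193 m³/s.
V = ΣQ_DR · Δt = 5193 × 10800 s = 5.608 × 10^7 m³.
Over A = 2850 km², depth = V / A = 19.7 mm.

d ≈ 19.7 mm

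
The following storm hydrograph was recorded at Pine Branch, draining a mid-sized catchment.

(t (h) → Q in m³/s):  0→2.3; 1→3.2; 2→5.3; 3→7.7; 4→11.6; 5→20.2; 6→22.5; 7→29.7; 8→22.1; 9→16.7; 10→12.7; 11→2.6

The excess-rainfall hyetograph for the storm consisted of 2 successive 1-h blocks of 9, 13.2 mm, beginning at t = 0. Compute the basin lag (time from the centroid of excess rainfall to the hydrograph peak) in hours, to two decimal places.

Centroid of excess rainfall: t_c = Σ P_i·t̄_i / ΣP_i = 1.0946 h (block centres at 0.5, 1.5 h).
Hydrograph peak occurs at t = 7 h, so basin lag t_L = 7 − 1.0946 = 5.91 h.

t_L ≈ 5.91 h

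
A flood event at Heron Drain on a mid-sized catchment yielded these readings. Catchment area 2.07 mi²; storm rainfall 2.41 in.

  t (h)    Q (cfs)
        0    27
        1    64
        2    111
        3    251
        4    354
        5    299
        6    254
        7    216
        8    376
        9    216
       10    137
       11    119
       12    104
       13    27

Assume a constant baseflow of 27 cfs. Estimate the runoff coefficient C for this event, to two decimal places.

C ≈ 0.68

ΣQ_DR = 2177 cfs; V = ΣQ_DR·Δt = 7.837 × 10^6 ft³.
Runoff depth d = V / A = 1.630 in.
C = d / P = 1.630 / 2.41 = 0.68.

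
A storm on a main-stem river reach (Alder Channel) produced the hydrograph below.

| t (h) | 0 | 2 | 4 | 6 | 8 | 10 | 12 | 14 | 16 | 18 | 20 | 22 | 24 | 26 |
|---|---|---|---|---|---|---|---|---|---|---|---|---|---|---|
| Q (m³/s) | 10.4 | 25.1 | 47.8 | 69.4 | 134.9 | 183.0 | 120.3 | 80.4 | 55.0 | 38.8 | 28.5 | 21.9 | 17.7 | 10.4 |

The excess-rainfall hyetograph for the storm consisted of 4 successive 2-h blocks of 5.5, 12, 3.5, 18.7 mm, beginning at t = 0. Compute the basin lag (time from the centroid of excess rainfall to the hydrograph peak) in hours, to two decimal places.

t_L ≈ 5.22 h

Centroid of excess rainfall: t_c = Σ P_i·t̄_i / ΣP_i = 4.7834 h (block centres at 1, 3, 5, 7 h).
Hydrograph peak occurs at t = 10 h, so basin lag t_L = 10 − 4.7834 = 5.22 h.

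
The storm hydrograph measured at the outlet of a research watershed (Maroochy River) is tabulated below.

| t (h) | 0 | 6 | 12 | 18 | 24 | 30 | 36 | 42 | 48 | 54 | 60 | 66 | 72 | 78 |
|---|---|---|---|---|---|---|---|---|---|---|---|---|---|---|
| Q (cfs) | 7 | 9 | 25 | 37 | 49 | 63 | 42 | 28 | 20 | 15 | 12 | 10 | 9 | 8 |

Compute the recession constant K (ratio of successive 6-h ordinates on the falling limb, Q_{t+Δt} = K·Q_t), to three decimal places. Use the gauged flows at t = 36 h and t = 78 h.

Using the recession-limb readings at t = 36 h and t = 78 h: Q falls from 42 to 8 cfs over 7 intervals.
K = (Q₂/Q₁)^(1/7) = (8/42)^(1/7) = 0.789.

K ≈ 0.789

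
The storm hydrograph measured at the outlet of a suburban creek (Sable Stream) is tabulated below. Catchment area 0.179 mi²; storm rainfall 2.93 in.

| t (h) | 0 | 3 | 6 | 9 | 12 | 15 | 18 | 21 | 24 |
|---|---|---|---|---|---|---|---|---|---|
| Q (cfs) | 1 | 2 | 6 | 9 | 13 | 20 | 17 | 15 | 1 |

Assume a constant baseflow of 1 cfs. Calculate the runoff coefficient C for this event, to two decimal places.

ΣQ_DR = 75.00 cfs; V = ΣQ_DR·Δt = 8.100 × 10^5 ft³.
Runoff depth d = V / A = 1.948 in.
C = d / P = 1.948 / 2.93 = 0.66.

C ≈ 0.66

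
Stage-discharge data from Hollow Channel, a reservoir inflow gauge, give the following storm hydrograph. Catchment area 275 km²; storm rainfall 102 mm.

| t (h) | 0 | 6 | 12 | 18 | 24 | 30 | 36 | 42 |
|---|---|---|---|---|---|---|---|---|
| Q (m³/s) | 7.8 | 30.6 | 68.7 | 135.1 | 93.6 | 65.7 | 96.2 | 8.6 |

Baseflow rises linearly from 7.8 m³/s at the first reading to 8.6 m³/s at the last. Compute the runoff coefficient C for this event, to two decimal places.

C ≈ 0.34

ΣQ_DR = 440.7 m³/s; V = ΣQ_DR·Δt = 9.519 × 10^6 m³.
Runoff depth d = V / A = 34.61 mm.
C = d / P = 34.61 / 102 = 0.34.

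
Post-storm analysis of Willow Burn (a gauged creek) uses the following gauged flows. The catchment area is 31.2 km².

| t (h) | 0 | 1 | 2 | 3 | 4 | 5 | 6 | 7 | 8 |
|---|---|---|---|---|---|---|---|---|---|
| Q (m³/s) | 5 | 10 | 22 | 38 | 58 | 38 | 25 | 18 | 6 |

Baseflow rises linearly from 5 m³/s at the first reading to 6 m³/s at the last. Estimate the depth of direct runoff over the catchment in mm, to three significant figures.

Direct runoff: 0.00, 4.88, 16.75, 32.62, 52.50, 32.38, 19.25, 12.12, 0.00 m³/s; ΣQ_DR = 170.5 m³/s.
V = ΣQ_DR · Δt = 170.5 × 3600 s = 6.138 × 10^5 m³.
Over A = 31.2 km², depth = V / A = 19.7 mm.

d ≈ 19.7 mm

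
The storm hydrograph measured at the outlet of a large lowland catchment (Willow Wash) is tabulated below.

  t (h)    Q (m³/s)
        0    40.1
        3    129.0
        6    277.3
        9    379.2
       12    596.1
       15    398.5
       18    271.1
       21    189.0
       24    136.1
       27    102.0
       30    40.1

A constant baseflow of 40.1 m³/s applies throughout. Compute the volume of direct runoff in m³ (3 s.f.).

V ≈ 2.29 × 10^7 m³

Direct-runoff ordinates (Q − Q_b): 0.0, 88.9, 237.2, 339.1, 556.0, 358.4, 231.0, 148.9, 96.0, 61.9, 0.0 m³/s.
ΣQ_DR = 2117 m³/s.
With Δt = 3 h = 10800 s, V = ΣQ_DR · Δt = 2117 × 10800 = 2.29 × 10^7 m³.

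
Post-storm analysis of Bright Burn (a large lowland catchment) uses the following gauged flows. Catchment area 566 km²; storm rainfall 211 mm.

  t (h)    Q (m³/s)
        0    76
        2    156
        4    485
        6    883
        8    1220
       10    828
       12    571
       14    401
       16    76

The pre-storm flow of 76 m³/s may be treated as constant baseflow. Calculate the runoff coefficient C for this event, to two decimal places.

ΣQ_DR = 4012 m³/s; V = ΣQ_DR·Δt = 2.889 × 10^7 m³.
Runoff depth d = V / A = 51.04 mm.
C = d / P = 51.04 / 211 = 0.24.

C ≈ 0.24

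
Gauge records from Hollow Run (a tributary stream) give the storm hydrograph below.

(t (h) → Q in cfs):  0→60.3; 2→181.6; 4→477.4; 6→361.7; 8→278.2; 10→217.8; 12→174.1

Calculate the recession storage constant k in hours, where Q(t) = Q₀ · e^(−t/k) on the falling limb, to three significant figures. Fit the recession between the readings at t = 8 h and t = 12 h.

k ≈ 8.53 h

On the falling limb, Q drops from 278.2 to 174.1 cfs between t = 8 h and t = 12 h (Δt = 4 h).
k = −Δt / ln(Q₂/Q₁) = −4 / ln(174.1/278.2) = 8.53 h.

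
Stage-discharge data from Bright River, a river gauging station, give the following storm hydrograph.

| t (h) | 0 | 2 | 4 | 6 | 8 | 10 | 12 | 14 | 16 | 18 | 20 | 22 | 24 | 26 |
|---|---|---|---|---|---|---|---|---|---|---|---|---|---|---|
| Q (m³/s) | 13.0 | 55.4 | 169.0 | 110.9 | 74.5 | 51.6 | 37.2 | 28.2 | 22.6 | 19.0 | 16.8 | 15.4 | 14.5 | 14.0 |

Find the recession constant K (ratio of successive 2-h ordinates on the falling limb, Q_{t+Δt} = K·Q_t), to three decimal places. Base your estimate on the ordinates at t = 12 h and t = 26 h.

Using the recession-limb readings at t = 12 h and t = 26 h: Q falls from 37.2 to 14.0 m³/s over 7 intervals.
K = (Q₂/Q₁)^(1/7) = (14.0/37.2)^(1/7) = 0.870.

K ≈ 0.870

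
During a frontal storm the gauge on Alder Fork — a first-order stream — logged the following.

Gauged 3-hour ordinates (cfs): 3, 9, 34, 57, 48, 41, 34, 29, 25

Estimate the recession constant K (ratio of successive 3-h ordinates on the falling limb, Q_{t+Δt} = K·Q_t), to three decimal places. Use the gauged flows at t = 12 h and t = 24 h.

K ≈ 0.850

Using the recession-limb readings at t = 12 h and t = 24 h: Q falls from 48 to 25 cfs over 4 intervals.
K = (Q₂/Q₁)^(1/4) = (25/48)^(1/4) = 0.850.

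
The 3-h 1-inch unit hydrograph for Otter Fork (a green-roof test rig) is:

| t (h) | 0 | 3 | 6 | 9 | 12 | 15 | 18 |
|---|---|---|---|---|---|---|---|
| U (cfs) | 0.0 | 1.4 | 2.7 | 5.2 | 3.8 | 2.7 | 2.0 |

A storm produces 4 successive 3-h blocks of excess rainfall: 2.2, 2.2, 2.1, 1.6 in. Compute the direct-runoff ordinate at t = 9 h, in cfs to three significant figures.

By discrete convolution, Q_j = Σ (P_i / 1 in) · U_{j−i}.
At t = 9 h (j=3): Q = (2.2/1)·5.2 + (2.2/1)·2.7 + (2.1/1)·1.4 + (1.6/1)·0.0 = 20.3 cfs.

Q ≈ 20.3 cfs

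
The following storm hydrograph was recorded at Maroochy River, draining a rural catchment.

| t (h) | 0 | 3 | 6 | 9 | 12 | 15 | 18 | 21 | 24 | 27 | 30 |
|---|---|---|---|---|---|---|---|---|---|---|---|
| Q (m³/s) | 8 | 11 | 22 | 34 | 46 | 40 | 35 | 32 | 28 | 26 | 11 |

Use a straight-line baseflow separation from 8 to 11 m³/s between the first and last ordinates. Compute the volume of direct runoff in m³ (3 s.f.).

Direct-runoff ordinates (Q − Q_b): 0.00, 2.70, 13.40, 25.10, 36.80, 30.50, 25.20, 21.90, 17.60, 15.30, 0.00 m³/s.
ΣQ_DR = 188.5 m³/s.
With Δt = 3 h = 10800 s, V = ΣQ_DR · Δt = 188.5 × 10800 = 2.04 × 10^6 m³.

V ≈ 2.04 × 10^6 m³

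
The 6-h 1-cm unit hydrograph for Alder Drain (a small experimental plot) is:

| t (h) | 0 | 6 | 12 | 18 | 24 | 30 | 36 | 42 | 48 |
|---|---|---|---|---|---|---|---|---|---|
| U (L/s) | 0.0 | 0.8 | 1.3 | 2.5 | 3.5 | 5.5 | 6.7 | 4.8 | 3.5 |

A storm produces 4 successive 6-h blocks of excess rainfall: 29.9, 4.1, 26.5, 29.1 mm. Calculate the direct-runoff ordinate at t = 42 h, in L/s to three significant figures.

By discrete convolution, Q_j = Σ (P_i / 10 mm) · U_{j−i}.
At t = 42 h (j=7): Q = (29.9/10)·4.8 + (4.1/10)·6.7 + (26.5/10)·5.5 + (29.1/10)·3.5 = 41.9 L/s.

Q ≈ 41.9 L/s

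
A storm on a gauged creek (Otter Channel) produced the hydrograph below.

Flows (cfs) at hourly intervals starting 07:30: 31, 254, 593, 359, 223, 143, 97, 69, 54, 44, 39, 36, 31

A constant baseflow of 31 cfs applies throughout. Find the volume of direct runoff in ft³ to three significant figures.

V ≈ 5.65 × 10^6 ft³

Direct-runoff ordinates (Q − Q_b): 0.0, 223.0, 562.0, 328.0, 192.0, 112.0, 66.0, 38.0, 23.0, 13.0, 8.0, 5.0, 0.0 cfs.
ΣQ_DR = 1570 cfs.
With Δt = 1 h = 3600 s, V = ΣQ_DR · Δt = 1570 × 3600 = 5.65 × 10^6 ft³.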